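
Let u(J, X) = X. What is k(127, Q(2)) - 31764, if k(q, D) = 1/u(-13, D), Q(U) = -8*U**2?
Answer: -1016449/32 ≈ -31764.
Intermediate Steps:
k(q, D) = 1/D
k(127, Q(2)) - 31764 = 1/(-8*2**2) - 31764 = 1/(-8*4) - 31764 = 1/(-32) - 31764 = -1/32 - 31764 = -1016449/32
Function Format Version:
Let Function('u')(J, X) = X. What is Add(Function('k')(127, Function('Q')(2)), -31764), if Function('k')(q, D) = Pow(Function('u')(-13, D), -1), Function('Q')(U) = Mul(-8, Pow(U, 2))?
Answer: Rational(-1016449, 32) ≈ -31764.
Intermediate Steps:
Function('k')(q, D) = Pow(D, -1)
Add(Function('k')(127, Function('Q')(2)), -31764) = Add(Pow(Mul(-8, Pow(2, 2)), -1), -31764) = Add(Pow(Mul(-8, 4), -1), -31764) = Add(Pow(-32, -1), -31764) = Add(Rational(-1, 32), -31764) = Rational(-1016449, 32)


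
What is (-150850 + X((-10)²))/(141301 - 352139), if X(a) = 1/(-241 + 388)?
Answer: 22174949/30993186 ≈ 0.71548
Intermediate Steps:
X(a) = 1/147
(-150850 + X((-10)²))/(141301 - 352139) = (-150850 + 1/147)/(141301 - 352139) = -22174949/147/(-210838) = -22174949/147*(-1/210838) = 22174949/30993186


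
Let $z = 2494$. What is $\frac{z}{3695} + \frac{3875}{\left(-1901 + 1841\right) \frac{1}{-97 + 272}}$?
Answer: $- \frac{501104447}{44340} \approx -11301.0$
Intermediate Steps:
$\frac{z}{3695} + \frac{3875}{\left(-1901 + 1841\right) \frac{1}{-97 + 272}} = \frac{2494}{3695} + \frac{3875}{\left(-1901 + 1841\right) \frac{1}{-97 + 272}} = 2494 \cdot \frac{1}{3695} + \frac{3875}{\left(-60\right) \frac{1}{175}} = \frac{2494}{3695} + \frac{3875}{\left(-60\right) \frac{1}{175}} = \frac{2494}{3695} + \frac{3875}{- \frac{12}{35}} = \frac{2494}{3695} + 3875 \left(- \frac{35}{12}\right) = \frac{2494}{3695} - \frac{135625}{12} = - \frac{501104447}{44340}$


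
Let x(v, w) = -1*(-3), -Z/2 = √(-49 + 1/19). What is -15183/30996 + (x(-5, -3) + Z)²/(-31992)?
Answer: -12062105/24921768 + I*√17670/50654 ≈ -0.484 + 0.0026242*I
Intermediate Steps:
Z = -2*I*√17670/19 (Z = -2*√(-49 + 1/19) = -2*I*√17670/19 ≈ -13.992*I)
x(v, w) = 3
-15183/30996 + (x(-5, -3) + Z)²/(-31992) = -15183/30996 + (3 - 2*I*√17670/19)²/(-31992) = -15183*1/30996 + (3 - 2*I*√17670/19)²*(-1/31992) = -241/492 - (3 - 2*I*√17670/19)²/31992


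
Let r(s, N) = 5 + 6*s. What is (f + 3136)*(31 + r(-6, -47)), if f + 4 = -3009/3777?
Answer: 0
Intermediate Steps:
f = -6039/1259 (f = -4 - 3009/3777 = -4 - 3009*1/3777 = -4 - 1003/1259 = -6039/1259 ≈ -4.7967)
(f + 3136)*(31 + r(-6, -47)) = (-6039/1259 + 3136)*(31 + (5 + 6*(-6))) = 3942185*(31 + (5 - 36))/1259 = 3942185*(31 - 31)/1259 = (3942185/1259)*0 = 0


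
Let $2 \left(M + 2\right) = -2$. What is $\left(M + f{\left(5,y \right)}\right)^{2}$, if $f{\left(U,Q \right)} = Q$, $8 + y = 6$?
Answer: $25$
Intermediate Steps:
$y = -2$ ($y = -8 + 6 = -2$)
$M = -3$ ($M = -2 + \frac{1}{2} \left(-2\right) = -2 - 1 = -3$)
$\left(M + f{\left(5,y \right)}\right)^{2} = \left(-3 - 2\right)^{2} = \left(-5\right)^{2} = 25$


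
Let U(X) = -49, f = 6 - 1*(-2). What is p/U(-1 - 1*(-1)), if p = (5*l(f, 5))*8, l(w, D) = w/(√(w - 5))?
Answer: -320*√3/147 ≈ -3.7705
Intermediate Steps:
f = 8 (f = 6 + 2 = 8)
l(w, D) = w/√(-5 + w) (l(w, D) = w/(√(-5 + w)) = w/√(-5 + w))
p = 320*√3/3 (p = (5*(8/√(-5 + 8)))*8 = (5*(8/√3))*8 = (5*(8*(√3/3)))*8 = (5*(8*√3/3))*8 = (40*√3/3)*8 = 320*√3/3 ≈ 184.75)
p/U(-1 - 1*(-1)) = (320*√3/3)/(-49) = (320*√3/3)*(-1/49) = -320*√3/147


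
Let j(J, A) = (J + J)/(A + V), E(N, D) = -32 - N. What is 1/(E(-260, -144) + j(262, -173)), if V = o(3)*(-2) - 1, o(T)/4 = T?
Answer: 99/22310 ≈ 0.0044375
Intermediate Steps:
o(T) = 4*T
V = -25 (V = (4*3)*(-2) - 1 = 12*(-2) - 1 = -24 - 1 = -25)
j(J, A) = 2*J/(-25 + A) (j(J, A) = (J + J)/(A - 25) = (2*J)/(-25 + A) = 2*J/(-25 + A))
1/(E(-260, -144) + j(262, -173)) = 1/((-32 - 1*(-260)) + 2*262/(-25 - 173)) = 1/((-32 + 260) + 2*262/(-198)) = 1/(228 + 2*262*(-1/198)) = 1/(228 - 262/99) = 1/(22310/99) = 99/22310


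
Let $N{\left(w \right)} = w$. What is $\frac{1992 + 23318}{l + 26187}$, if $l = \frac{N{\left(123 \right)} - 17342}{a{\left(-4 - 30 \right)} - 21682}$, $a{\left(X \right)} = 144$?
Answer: $\frac{109025356}{112806565} \approx 0.96648$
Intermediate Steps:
$l = \frac{17219}{21538}$ ($l = \frac{123 - 17342}{144 - 21682} = - \frac{17219}{-21538} = \left(-17219\right) \left(- \frac{1}{21538}\right) = \frac{17219}{21538} \approx 0.79947$)
$\frac{1992 + 23318}{l + 26187} = \frac{1992 + 23318}{\frac{17219}{21538} + 26187} = \frac{25310}{\frac{564032825}{21538}} = 25310 \cdot \frac{21538}{564032825} = \frac{109025356}{112806565}$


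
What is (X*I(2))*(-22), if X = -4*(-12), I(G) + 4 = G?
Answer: 2112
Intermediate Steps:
I(G) = -4 + G
X = 48
(X*I(2))*(-22) = (48*(-4 + 2))*(-22) = (48*(-2))*(-22) = -96*(-22) = 2112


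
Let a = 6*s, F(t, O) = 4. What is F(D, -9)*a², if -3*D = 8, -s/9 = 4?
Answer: 186624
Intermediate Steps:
s = -36 (s = -9*4 = -36)
D = -8/3 (D = -⅓*8 = -8/3 ≈ -2.6667)
a = -216 (a = 6*(-36) = -216)
F(D, -9)*a² = 4*(-216)² = 4*46656 = 186624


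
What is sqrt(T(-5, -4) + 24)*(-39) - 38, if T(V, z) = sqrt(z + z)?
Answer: -38 - 39*sqrt(24 + 2*I*sqrt(2)) ≈ -229.39 - 11.239*I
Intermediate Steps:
T(V, z) = sqrt(2)*sqrt(z) (T(V, z) = sqrt(2*z) = sqrt(2)*sqrt(z))
sqrt(T(-5, -4) + 24)*(-39) - 38 = sqrt(sqrt(2)*sqrt(-4) + 24)*(-39) - 38 = sqrt(sqrt(2)*(2*I) + 24)*(-39) - 38 = sqrt(2*I*sqrt(2) + 24)*(-39) - 38 = sqrt(24 + 2*I*sqrt(2))*(-39) - 38 = -39*sqrt(24 + 2*I*sqrt(2)) - 38 = -38 - 39*sqrt(24 + 2*I*sqrt(2))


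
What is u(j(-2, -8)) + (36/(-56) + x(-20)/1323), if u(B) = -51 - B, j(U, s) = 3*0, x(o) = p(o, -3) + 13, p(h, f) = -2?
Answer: -136625/2646 ≈ -51.635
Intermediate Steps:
x(o) = 11 (x(o) = -2 + 13 = 11)
j(U, s) = 0
u(j(-2, -8)) + (36/(-56) + x(-20)/1323) = (-51 - 1*0) + (36/(-56) + 11/1323) = (-51 + 0) + (36*(-1/56) + 11*(1/1323)) = -51 + (-9/14 + 11/1323) = -51 - 1679/2646 = -136625/2646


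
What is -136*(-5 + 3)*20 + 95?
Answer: 5535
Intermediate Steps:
-136*(-5 + 3)*20 + 95 = -(-272)*20 + 95 = -136*(-40) + 95 = 5440 + 95 = 5535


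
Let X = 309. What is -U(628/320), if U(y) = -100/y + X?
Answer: -40513/157 ≈ -258.04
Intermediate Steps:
U(y) = 309 - 100/y (U(y) = -100/y + 309 = 309 - 100/y)
-U(628/320) = -(309 - 100/(628/320)) = -(309 - 100/(628*(1/320))) = -(309 - 100/157/80) = -(309 - 100*80/157) = -(309 - 8000/157) = -1*40513/157 = -40513/157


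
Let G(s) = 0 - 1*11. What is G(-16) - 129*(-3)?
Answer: 376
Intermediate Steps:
G(s) = -11 (G(s) = 0 - 11 = -11)
G(-16) - 129*(-3) = -11 - 129*(-3) = -11 + 387 = 376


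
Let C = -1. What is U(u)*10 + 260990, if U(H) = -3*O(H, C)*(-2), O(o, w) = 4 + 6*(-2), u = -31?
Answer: 260510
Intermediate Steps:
O(o, w) = -8 (O(o, w) = 4 - 12 = -8)
U(H) = -48 (U(H) = -3*(-8)*(-2) = 24*(-2) = -48)
U(u)*10 + 260990 = -48*10 + 260990 = -480 + 260990 = 260510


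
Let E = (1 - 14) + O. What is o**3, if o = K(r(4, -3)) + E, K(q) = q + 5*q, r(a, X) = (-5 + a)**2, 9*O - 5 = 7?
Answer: -4913/27 ≈ -181.96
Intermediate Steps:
O = 4/3 (O = 5/9 + (1/9)*7 = 5/9 + 7/9 = 4/3 ≈ 1.3333)
E = -35/3 (E = (1 - 14) + 4/3 = -13 + 4/3 = -35/3 ≈ -11.667)
K(q) = 6*q
o = -17/3 (o = 6*(-5 + 4)**2 - 35/3 = 6*(-1)**2 - 35/3 = 6*1 - 35/3 = 6 - 35/3 = -17/3 ≈ -5.6667)
o**3 = (-17/3)**3 = -4913/27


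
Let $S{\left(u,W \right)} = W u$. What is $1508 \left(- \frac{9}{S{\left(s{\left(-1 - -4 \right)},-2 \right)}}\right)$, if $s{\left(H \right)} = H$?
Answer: $2262$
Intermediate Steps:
$1508 \left(- \frac{9}{S{\left(s{\left(-1 - -4 \right)},-2 \right)}}\right) = 1508 \left(- \frac{9}{\left(-2\right) \left(-1 - -4\right)}\right) = 1508 \left(- \frac{9}{\left(-2\right) \left(-1 + 4\right)}\right) = 1508 \left(- \frac{9}{\left(-2\right) 3}\right) = 1508 \left(- \frac{9}{-6}\right) = 1508 \left(\left(-9\right) \left(- \frac{1}{6}\right)\right) = 1508 \cdot \frac{3}{2} = 2262$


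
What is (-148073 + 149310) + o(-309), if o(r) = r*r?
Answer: 96718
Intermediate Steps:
o(r) = r²
(-148073 + 149310) + o(-309) = (-148073 + 149310) + (-309)² = 1237 + 95481 = 96718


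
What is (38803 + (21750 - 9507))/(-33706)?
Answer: -25523/16853 ≈ -1.5144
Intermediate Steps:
(38803 + (21750 - 9507))/(-33706) = (38803 + 12243)*(-1/33706) = 51046*(-1/33706) = -25523/16853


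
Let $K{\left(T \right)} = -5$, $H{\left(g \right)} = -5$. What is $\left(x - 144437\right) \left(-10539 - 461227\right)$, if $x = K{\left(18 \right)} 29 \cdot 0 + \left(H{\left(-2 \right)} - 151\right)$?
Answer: $68214061238$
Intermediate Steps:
$x = -156$ ($x = - 5 \cdot 29 \cdot 0 - 156 = \left(-5\right) 0 - 156 = 0 - 156 = -156$)
$\left(x - 144437\right) \left(-10539 - 461227\right) = \left(-156 - 144437\right) \left(-10539 - 461227\right) = \left(-144593\right) \left(-471766\right) = 68214061238$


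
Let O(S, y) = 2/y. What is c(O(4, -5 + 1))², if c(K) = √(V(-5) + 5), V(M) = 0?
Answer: 5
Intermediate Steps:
c(K) = √5 (c(K) = √(0 + 5) = √5)
c(O(4, -5 + 1))² = (√5)² = 5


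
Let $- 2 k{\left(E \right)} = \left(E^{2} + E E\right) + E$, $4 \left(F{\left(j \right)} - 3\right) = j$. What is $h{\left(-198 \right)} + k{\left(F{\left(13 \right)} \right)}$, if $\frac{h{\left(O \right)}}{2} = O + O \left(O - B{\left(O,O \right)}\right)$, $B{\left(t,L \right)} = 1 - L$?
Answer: $\frac{2508381}{16} \approx 1.5677 \cdot 10^{5}$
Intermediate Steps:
$F{\left(j \right)} = 3 + \frac{j}{4}$
$h{\left(O \right)} = 2 O + 2 O \left(-1 + 2 O\right)$ ($h{\left(O \right)} = 2 \left(O + O \left(O - \left(1 - O\right)\right)\right) = 2 \left(O + O \left(O + \left(-1 + O\right)\right)\right) = 2 \left(O + O \left(-1 + 2 O\right)\right) = 2 O + 2 O \left(-1 + 2 O\right)$)
$k{\left(E \right)} = - E^{2} - \frac{E}{2}$ ($k{\left(E \right)} = - \frac{\left(E^{2} + E E\right) + E}{2} = - \frac{\left(E^{2} + E^{2}\right) + E}{2} = - \frac{2 E^{2} + E}{2} = - \frac{E + 2 E^{2}}{2} = - E^{2} - \frac{E}{2}$)
$h{\left(-198 \right)} + k{\left(F{\left(13 \right)} \right)} = 4 \left(-198\right)^{2} - \left(3 + \frac{1}{4} \cdot 13\right) \left(\frac{1}{2} + \left(3 + \frac{1}{4} \cdot 13\right)\right) = 4 \cdot 39204 - \left(3 + \frac{13}{4}\right) \left(\frac{1}{2} + \left(3 + \frac{13}{4}\right)\right) = 156816 - \frac{25 \left(\frac{1}{2} + \frac{25}{4}\right)}{4} = 156816 - \frac{25}{4} \cdot \frac{27}{4} = 156816 - \frac{675}{16} = \frac{2508381}{16}$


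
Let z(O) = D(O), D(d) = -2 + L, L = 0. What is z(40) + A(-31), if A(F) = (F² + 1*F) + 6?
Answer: 934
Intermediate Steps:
D(d) = -2 (D(d) = -2 + 0 = -2)
A(F) = 6 + F + F² (A(F) = (F² + F) + 6 = (F + F²) + 6 = 6 + F + F²)
z(O) = -2
z(40) + A(-31) = -2 + (6 - 31 + (-31)²) = -2 + (6 - 31 + 961) = -2 + 936 = 934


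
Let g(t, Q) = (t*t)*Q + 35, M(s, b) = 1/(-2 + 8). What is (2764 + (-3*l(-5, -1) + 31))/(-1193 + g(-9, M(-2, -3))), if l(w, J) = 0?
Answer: -5590/2289 ≈ -2.4421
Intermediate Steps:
M(s, b) = ⅙ (M(s, b) = 1/6 = ⅙)
g(t, Q) = 35 + Q*t² (g(t, Q) = t²*Q + 35 = Q*t² + 35 = 35 + Q*t²)
(2764 + (-3*l(-5, -1) + 31))/(-1193 + g(-9, M(-2, -3))) = (2764 + (-3*0 + 31))/(-1193 + (35 + (⅙)*(-9)²)) = (2764 + (0 + 31))/(-1193 + (35 + (⅙)*81)) = (2764 + 31)/(-1193 + (35 + 27/2)) = 2795/(-1193 + 97/2) = 2795/(-2289/2) = 2795*(-2/2289) = -5590/2289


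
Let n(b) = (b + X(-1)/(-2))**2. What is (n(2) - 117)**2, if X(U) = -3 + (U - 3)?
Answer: 120409/16 ≈ 7525.6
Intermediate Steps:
X(U) = -6 + U (X(U) = -3 + (-3 + U) = -6 + U)
n(b) = (7/2 + b)**2 (n(b) = (b + (-6 - 1)/(-2))**2 = (b - 7*(-1/2))**2 = (b + 7/2)**2 = (7/2 + b)**2)
(n(2) - 117)**2 = ((7 + 2*2)**2/4 - 117)**2 = ((7 + 4)**2/4 - 117)**2 = ((1/4)*11**2 - 117)**2 = ((1/4)*121 - 117)**2 = (121/4 - 117)**2 = (-347/4)**2 = 120409/16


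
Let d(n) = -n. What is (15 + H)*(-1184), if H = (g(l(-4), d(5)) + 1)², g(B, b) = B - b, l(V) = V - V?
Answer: -60384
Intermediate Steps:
l(V) = 0
H = 36 (H = ((0 - (-1)*5) + 1)² = ((0 - 1*(-5)) + 1)² = ((0 + 5) + 1)² = (5 + 1)² = 6² = 36)
(15 + H)*(-1184) = (15 + 36)*(-1184) = 51*(-1184) = -60384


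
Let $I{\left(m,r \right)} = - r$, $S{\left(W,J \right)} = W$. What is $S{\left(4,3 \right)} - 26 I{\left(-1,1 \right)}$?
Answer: $30$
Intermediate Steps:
$S{\left(4,3 \right)} - 26 I{\left(-1,1 \right)} = 4 - 26 \left(\left(-1\right) 1\right) = 4 - -26 = 4 + 26 = 30$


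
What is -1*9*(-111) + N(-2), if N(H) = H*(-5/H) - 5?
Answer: 989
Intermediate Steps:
N(H) = -10 (N(H) = -5 - 5 = -10)
-1*9*(-111) + N(-2) = -1*9*(-111) - 10 = -9*(-111) - 10 = 999 - 10 = 989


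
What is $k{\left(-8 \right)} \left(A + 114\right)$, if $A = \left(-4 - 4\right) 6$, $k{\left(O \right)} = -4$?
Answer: $-264$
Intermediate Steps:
$A = -48$ ($A = \left(-8\right) 6 = -48$)
$k{\left(-8 \right)} \left(A + 114\right) = - 4 \left(-48 + 114\right) = \left(-4\right) 66 = -264$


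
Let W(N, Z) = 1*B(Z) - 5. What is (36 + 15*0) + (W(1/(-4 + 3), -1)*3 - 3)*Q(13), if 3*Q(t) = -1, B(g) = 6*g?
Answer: 48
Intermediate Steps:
Q(t) = -1/3 (Q(t) = (1/3)*(-1) = -1/3)
W(N, Z) = -5 + 6*Z (W(N, Z) = 1*(6*Z) - 5 = 6*Z - 5 = -5 + 6*Z)
(36 + 15*0) + (W(1/(-4 + 3), -1)*3 - 3)*Q(13) = (36 + 15*0) + ((-5 + 6*(-1))*3 - 3)*(-1/3) = (36 + 0) + ((-5 - 6)*3 - 3)*(-1/3) = 36 + (-11*3 - 3)*(-1/3) = 36 + (-33 - 3)*(-1/3) = 36 - 36*(-1/3) = 36 + 12 = 48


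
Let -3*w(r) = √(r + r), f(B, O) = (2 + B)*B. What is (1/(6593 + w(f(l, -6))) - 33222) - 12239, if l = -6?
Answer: -5928247626412/130402931 + 4*√3/130402931 ≈ -45461.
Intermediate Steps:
f(B, O) = B*(2 + B)
w(r) = -√2*√r/3 (w(r) = -√(r + r)/3 = -√2*√r/3)
(1/(6593 + w(f(l, -6))) - 33222) - 12239 = (1/(6593 - √2*√(-6*(2 - 6))/3) - 33222) - 12239 = (1/(6593 - √2*√(-6*(-4))/3) - 33222) - 12239 = (1/(6593 - √2*√24/3) - 33222) - 12239 = (1/(6593 - √2*2*√6/3) - 33222) - 12239 = (1/(6593 - 4*√3/3) - 33222) - 12239 = (-33222 + 1/(6593 - 4*√3/3)) - 12239 = -45461 + 1/(6593 - 4*√3/3)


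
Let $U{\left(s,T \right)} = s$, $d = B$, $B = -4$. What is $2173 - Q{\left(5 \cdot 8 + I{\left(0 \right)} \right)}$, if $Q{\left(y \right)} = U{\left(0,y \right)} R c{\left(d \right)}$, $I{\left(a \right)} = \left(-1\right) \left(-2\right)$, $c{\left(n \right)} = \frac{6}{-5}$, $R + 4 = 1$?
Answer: $2173$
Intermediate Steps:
$d = -4$
$R = -3$ ($R = -4 + 1 = -3$)
$c{\left(n \right)} = - \frac{6}{5}$ ($c{\left(n \right)} = 6 \left(- \frac{1}{5}\right) = - \frac{6}{5}$)
$I{\left(a \right)} = 2$
$Q{\left(y \right)} = 0$ ($Q{\left(y \right)} = 0 \left(-3\right) \left(- \frac{6}{5}\right) = 0 \left(- \frac{6}{5}\right) = 0$)
$2173 - Q{\left(5 \cdot 8 + I{\left(0 \right)} \right)} = 2173 - 0 = 2173 + 0 = 2173$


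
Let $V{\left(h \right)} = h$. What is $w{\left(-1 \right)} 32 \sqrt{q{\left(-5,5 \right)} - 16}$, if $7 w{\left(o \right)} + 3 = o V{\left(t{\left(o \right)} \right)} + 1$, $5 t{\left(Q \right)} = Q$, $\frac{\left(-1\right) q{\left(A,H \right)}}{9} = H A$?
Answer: $- \frac{288 \sqrt{209}}{35} \approx -118.96$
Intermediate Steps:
$q{\left(A,H \right)} = - 9 A H$ ($q{\left(A,H \right)} = - 9 H A = - 9 A H$)
$t{\left(Q \right)} = \frac{Q}{5}$
$w{\left(o \right)} = - \frac{2}{7} + \frac{o^{2}}{35}$ ($w{\left(o \right)} = - \frac{3}{7} + \frac{o \frac{o}{5} + 1}{7} = - \frac{3}{7} + \frac{\frac{o^{2}}{5} + 1}{7} = - \frac{3}{7} + \frac{1 + \frac{o^{2}}{5}}{7} = - \frac{3}{7} + \left(\frac{1}{7} + \frac{o^{2}}{35}\right) = - \frac{2}{7} + \frac{o^{2}}{35}$)
$w{\left(-1 \right)} 32 \sqrt{q{\left(-5,5 \right)} - 16} = \left(- \frac{2}{7} + \frac{\left(-1\right)^{2}}{35}\right) 32 \sqrt{\left(-9\right) \left(-5\right) 5 - 16} = \left(- \frac{2}{7} + \frac{1}{35} \cdot 1\right) 32 \sqrt{225 - 16} = \left(- \frac{2}{7} + \frac{1}{35}\right) 32 \sqrt{209} = \left(- \frac{9}{35}\right) 32 \sqrt{209} = - \frac{288 \sqrt{209}}{35}$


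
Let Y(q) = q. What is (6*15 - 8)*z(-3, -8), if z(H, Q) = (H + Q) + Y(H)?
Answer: -1148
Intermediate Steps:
z(H, Q) = Q + 2*H (z(H, Q) = (H + Q) + H = Q + 2*H)
(6*15 - 8)*z(-3, -8) = (6*15 - 8)*(-8 + 2*(-3)) = (90 - 8)*(-8 - 6) = 82*(-14) = -1148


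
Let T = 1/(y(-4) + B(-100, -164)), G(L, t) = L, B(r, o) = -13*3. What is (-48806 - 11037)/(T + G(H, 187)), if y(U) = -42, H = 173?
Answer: -4847283/14012 ≈ -345.94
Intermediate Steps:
B(r, o) = -39
T = -1/81 (T = 1/(-42 - 39) = 1/(-81) = -1/81 ≈ -0.012346)
(-48806 - 11037)/(T + G(H, 187)) = (-48806 - 11037)/(-1/81 + 173) = -59843/14012/81 = -59843*81/14012 = -4847283/14012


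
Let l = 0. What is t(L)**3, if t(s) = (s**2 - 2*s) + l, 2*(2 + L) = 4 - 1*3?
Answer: 9261/64 ≈ 144.70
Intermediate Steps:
L = -3/2 (L = -2 + (4 - 1*3)/2 = -2 + (4 - 3)/2 = -2 + (1/2)*1 = -2 + 1/2 = -3/2 ≈ -1.5000)
t(s) = s**2 - 2*s (t(s) = (s**2 - 2*s) + 0 = s**2 - 2*s)
t(L)**3 = (-3*(-2 - 3/2)/2)**3 = (-3/2*(-7/2))**3 = (21/4)**3 = 9261/64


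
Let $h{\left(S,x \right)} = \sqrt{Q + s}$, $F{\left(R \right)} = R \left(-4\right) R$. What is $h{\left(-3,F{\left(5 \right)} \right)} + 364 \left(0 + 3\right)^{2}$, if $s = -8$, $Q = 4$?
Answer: $3276 + 2 i \approx 3276.0 + 2.0 i$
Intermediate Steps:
$F{\left(R \right)} = - 4 R^{2}$ ($F{\left(R \right)} = - 4 R R = - 4 R^{2}$)
$h{\left(S,x \right)} = 2 i$ ($h{\left(S,x \right)} = \sqrt{4 - 8} = \sqrt{-4} = 2 i$)
$h{\left(-3,F{\left(5 \right)} \right)} + 364 \left(0 + 3\right)^{2} = 2 i + 364 \left(0 + 3\right)^{2} = 2 i + 364 \cdot 3^{2} = 2 i + 364 \cdot 9 = 2 i + 3276 = 3276 + 2 i$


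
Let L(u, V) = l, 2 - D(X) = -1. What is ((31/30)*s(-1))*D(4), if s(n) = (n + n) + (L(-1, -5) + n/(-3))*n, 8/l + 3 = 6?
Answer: -31/2 ≈ -15.500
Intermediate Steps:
D(X) = 3 (D(X) = 2 - 1*(-1) = 2 + 1 = 3)
l = 8/3 (l = 8/(-3 + 6) = 8/3 ≈ 2.6667)
L(u, V) = 8/3
s(n) = 2*n + n*(8/3 - n/3) (s(n) = (n + n) + (8/3 + n/(-3))*n = 2*n + (8/3 + n*(-⅓))*n = 2*n + (8/3 - n/3)*n = 2*n + n*(8/3 - n/3))
((31/30)*s(-1))*D(4) = ((31/30)*((⅓)*(-1)*(14 - 1*(-1))))*3 = ((31*(1/30))*((⅓)*(-1)*(14 + 1)))*3 = (31*((⅓)*(-1)*15)/30)*3 = ((31/30)*(-5))*3 = -31/6*3 = -31/2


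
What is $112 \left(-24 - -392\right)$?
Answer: $41216$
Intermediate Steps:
$112 \left(-24 - -392\right) = 112 \left(-24 + 392\right) = 112 \cdot 368 = 41216$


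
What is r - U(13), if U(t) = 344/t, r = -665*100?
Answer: -864844/13 ≈ -66527.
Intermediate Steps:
r = -66500
r - U(13) = -66500 - 344/13 = -864844/13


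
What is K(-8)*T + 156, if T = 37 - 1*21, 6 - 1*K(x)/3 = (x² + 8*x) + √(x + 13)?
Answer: 444 - 48*√5 ≈ 336.67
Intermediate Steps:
K(x) = 18 - 24*x - 3*x² - 3*√(13 + x) (K(x) = 18 - 3*((x² + 8*x) + √(x + 13)) = 18 - 3*((x² + 8*x) + √(13 + x)) = 18 - 3*(x² + √(13 + x) + 8*x) = 18 + (-24*x - 3*x² - 3*√(13 + x)) = 18 - 24*x - 3*x² - 3*√(13 + x))
T = 16 (T = 37 - 21 = 16)
K(-8)*T + 156 = (18 - 24*(-8) - 3*(-8)² - 3*√(13 - 8))*16 + 156 = (18 + 192 - 3*64 - 3*√5)*16 + 156 = (18 + 192 - 192 - 3*√5)*16 + 156 = (18 - 3*√5)*16 + 156 = (288 - 48*√5) + 156 = 444 - 48*√5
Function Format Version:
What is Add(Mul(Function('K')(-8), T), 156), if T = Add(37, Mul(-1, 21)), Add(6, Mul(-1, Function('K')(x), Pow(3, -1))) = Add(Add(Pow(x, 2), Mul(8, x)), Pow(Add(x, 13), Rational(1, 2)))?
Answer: Add(444, Mul(-48, Pow(5, Rational(1, 2)))) ≈ 336.67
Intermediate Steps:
Function('K')(x) = Add(18, Mul(-24, x), Mul(-3, Pow(x, 2)), Mul(-3, Pow(Add(13, x), Rational(1, 2)))) (Function('K')(x) = Add(18, Mul(-3, Add(Add(Pow(x, 2), Mul(8, x)), Pow(Add(x, 13), Rational(1, 2))))) = Add(18, Mul(-3, Add(Add(Pow(x, 2), Mul(8, x)), Pow(Add(13, x), Rational(1, 2))))) = Add(18, Mul(-3, Add(Pow(x, 2), Pow(Add(13, x), Rational(1, 2)), Mul(8, x)))) = Add(18, Add(Mul(-24, x), Mul(-3, Pow(x, 2)), Mul(-3, Pow(Add(13, x), Rational(1, 2))))) = Add(18, Mul(-24, x), Mul(-3, Pow(x, 2)), Mul(-3, Pow(Add(13, x), Rational(1, 2)))))
T = 16 (T = Add(37, -21) = 16)
Add(Mul(Function('K')(-8), T), 156) = Add(Mul(Add(18, Mul(-24, -8), Mul(-3, Pow(-8, 2)), Mul(-3, Pow(Add(13, -8), Rational(1, 2)))), 16), 156) = Add(Mul(Add(18, 192, Mul(-3, 64), Mul(-3, Pow(5, Rational(1, 2)))), 16), 156) = Add(Mul(Add(18, 192, -192, Mul(-3, Pow(5, Rational(1, 2)))), 16), 156) = Add(Mul(Add(18, Mul(-3, Pow(5, Rational(1, 2)))), 16), 156) = Add(Add(288, Mul(-48, Pow(5, Rational(1, 2)))), 156) = Add(444, Mul(-48, Pow(5, Rational(1, 2))))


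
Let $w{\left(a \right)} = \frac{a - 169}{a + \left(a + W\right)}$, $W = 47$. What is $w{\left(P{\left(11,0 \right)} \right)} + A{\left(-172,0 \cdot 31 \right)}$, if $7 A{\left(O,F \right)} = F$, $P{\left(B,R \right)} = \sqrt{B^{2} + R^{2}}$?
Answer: $- \frac{158}{69} \approx -2.2899$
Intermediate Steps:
$w{\left(a \right)} = \frac{-169 + a}{47 + 2 a}$ ($w{\left(a \right)} = \frac{a - 169}{a + \left(a + 47\right)} = \frac{-169 + a}{a + \left(47 + a\right)} = \frac{-169 + a}{47 + 2 a}$)
$A{\left(O,F \right)} = \frac{F}{7}$
$w{\left(P{\left(11,0 \right)} \right)} + A{\left(-172,0 \cdot 31 \right)} = \frac{-169 + \sqrt{11^{2} + 0^{2}}}{47 + 2 \sqrt{11^{2} + 0^{2}}} + \frac{0 \cdot 31}{7} = \frac{-169 + \sqrt{121 + 0}}{47 + 2 \sqrt{121 + 0}} + \frac{1}{7} \cdot 0 = \frac{-169 + \sqrt{121}}{47 + 2 \sqrt{121}} + 0 = \frac{-169 + 11}{47 + 2 \cdot 11} + 0 = \frac{1}{47 + 22} \left(-158\right) + 0 = \frac{1}{69} \left(-158\right) + 0 = - \frac{158}{69} + 0 = - \frac{158}{69}$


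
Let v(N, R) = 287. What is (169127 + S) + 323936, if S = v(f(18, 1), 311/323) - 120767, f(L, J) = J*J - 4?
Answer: 372583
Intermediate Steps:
f(L, J) = -4 + J**2 (f(L, J) = J**2 - 4 = -4 + J**2)
S = -120480 (S = 287 - 120767 = -120480)
(169127 + S) + 323936 = (169127 - 120480) + 323936 = 48647 + 323936 = 372583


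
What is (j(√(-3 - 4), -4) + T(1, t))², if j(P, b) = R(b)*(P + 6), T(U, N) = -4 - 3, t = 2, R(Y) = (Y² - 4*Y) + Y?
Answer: 20433 + 9016*I*√7 ≈ 20433.0 + 23854.0*I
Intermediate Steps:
R(Y) = Y² - 3*Y
T(U, N) = -7
j(P, b) = b*(-3 + b)*(6 + P) (j(P, b) = (b*(-3 + b))*(P + 6) = (b*(-3 + b))*(6 + P) = b*(-3 + b)*(6 + P))
(j(√(-3 - 4), -4) + T(1, t))² = (-4*(-3 - 4)*(6 + √(-3 - 4)) - 7)² = (-4*(-7)*(6 + √(-7)) - 7)² = (-4*(-7)*(6 + I*√7) - 7)² = ((168 + 28*I*√7) - 7)² = (161 + 28*I*√7)²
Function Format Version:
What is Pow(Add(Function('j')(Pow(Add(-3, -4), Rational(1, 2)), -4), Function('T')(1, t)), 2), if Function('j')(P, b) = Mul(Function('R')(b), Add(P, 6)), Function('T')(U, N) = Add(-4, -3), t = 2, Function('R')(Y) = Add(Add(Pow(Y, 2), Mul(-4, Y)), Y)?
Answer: Add(20433, Mul(9016, I, Pow(7, Rational(1, 2)))) ≈ Add(20433., Mul(23854., I))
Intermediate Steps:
Function('R')(Y) = Add(Pow(Y, 2), Mul(-3, Y))
Function('T')(U, N) = -7
Function('j')(P, b) = Mul(b, Add(-3, b), Add(6, P)) (Function('j')(P, b) = Mul(Mul(b, Add(-3, b)), Add(P, 6)) = Mul(Mul(b, Add(-3, b)), Add(6, P)) = Mul(b, Add(-3, b), Add(6, P)))
Pow(Add(Function('j')(Pow(Add(-3, -4), Rational(1, 2)), -4), Function('T')(1, t)), 2) = Pow(Add(Mul(-4, Add(-3, -4), Add(6, Pow(Add(-3, -4), Rational(1, 2)))), -7), 2) = Pow(Add(Mul(-4, -7, Add(6, Pow(-7, Rational(1, 2)))), -7), 2) = Pow(Add(Mul(-4, -7, Add(6, Mul(I, Pow(7, Rational(1, 2))))), -7), 2) = Pow(Add(Add(168, Mul(28, I, Pow(7, Rational(1, 2)))), -7), 2) = Pow(Add(161, Mul(28, I, Pow(7, Rational(1, 2)))), 2)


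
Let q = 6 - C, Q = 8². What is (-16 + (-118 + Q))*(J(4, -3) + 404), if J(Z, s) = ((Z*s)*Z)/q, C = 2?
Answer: -27440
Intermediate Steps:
Q = 64
q = 4 (q = 6 - 1*2 = 6 - 2 = 4)
J(Z, s) = s*Z²/4 (J(Z, s) = ((Z*s)*Z)/4 = (s*Z²)*(¼) = s*Z²/4)
(-16 + (-118 + Q))*(J(4, -3) + 404) = (-16 + (-118 + 64))*((¼)*(-3)*4² + 404) = (-16 - 54)*((¼)*(-3)*16 + 404) = -70*(-12 + 404) = -70*392 = -27440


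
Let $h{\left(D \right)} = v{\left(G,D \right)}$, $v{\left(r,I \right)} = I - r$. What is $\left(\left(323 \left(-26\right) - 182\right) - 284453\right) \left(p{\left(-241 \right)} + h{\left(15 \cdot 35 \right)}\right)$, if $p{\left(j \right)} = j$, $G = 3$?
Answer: $-82342273$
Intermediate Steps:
$h{\left(D \right)} = -3 + D$ ($h{\left(D \right)} = D - 3 = -3 + D$)
$\left(\left(323 \left(-26\right) - 182\right) - 284453\right) \left(p{\left(-241 \right)} + h{\left(15 \cdot 35 \right)}\right) = \left(\left(323 \left(-26\right) - 182\right) - 284453\right) \left(-241 + \left(-3 + 15 \cdot 35\right)\right) = \left(\left(-8398 - 182\right) - 284453\right) \left(-241 + \left(-3 + 525\right)\right) = \left(-8580 - 284453\right) \left(-241 + 522\right) = \left(-293033\right) 281 = -82342273$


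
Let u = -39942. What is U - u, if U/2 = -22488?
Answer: -5034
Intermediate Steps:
U = -44976 (U = 2*(-22488) = -44976)
U - u = -44976 - 1*(-39942) = -44976 + 39942 = -5034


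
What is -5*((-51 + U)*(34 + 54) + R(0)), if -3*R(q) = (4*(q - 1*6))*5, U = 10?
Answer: 17840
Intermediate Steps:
R(q) = 40 - 20*q/3 (R(q) = -4*(q - 1*6)*5/3 = -4*(q - 6)*5/3 = -4*(-6 + q)*5/3 = -(-24 + 4*q)*5/3 = -(-120 + 20*q)/3 = 40 - 20*q/3)
-5*((-51 + U)*(34 + 54) + R(0)) = -5*((-51 + 10)*(34 + 54) + (40 - 20/3*0)) = -5*(-41*88 + (40 + 0)) = -5*(-3608 + 40) = -5*(-3568) = 17840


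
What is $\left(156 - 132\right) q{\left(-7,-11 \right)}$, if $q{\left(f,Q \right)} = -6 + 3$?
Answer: $-72$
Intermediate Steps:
$q{\left(f,Q \right)} = -3$
$\left(156 - 132\right) q{\left(-7,-11 \right)} = \left(156 - 132\right) \left(-3\right) = 24 \left(-3\right) = -72$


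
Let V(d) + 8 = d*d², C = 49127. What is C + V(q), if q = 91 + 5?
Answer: 933855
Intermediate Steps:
q = 96
V(d) = -8 + d³ (V(d) = -8 + d*d² = -8 + d³)
C + V(q) = 49127 + (-8 + 96³) = 49127 + (-8 + 884736) = 49127 + 884728 = 933855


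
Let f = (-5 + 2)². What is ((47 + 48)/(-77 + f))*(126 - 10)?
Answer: -2755/17 ≈ -162.06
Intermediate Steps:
f = 9 (f = (-3)² = 9)
((47 + 48)/(-77 + f))*(126 - 10) = ((47 + 48)/(-77 + 9))*(126 - 10) = (95/(-68))*116 = (95*(-1/68))*116 = -95/68*116 = -2755/17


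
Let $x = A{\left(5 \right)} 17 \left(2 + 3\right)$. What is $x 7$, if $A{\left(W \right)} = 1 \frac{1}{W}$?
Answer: $119$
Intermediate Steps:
$A{\left(W \right)} = \frac{1}{W}$
$x = 17$ ($x = \frac{1}{5} \cdot 17 \left(2 + 3\right) = \frac{1}{5} \cdot 17 \cdot 5 = \frac{17}{5} \cdot 5 = 17$)
$x 7 = 17 \cdot 7 = 119$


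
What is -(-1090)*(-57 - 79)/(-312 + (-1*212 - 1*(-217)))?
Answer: 148240/307 ≈ 482.87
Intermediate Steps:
-(-1090)*(-57 - 79)/(-312 + (-1*212 - 1*(-217))) = -(-1090)*(-136/(-312 + (-212 + 217))) = -(-1090)*(-136/(-312 + 5)) = -(-1090)*(-136/(-307)) = -(-1090)*(-136*(-1/307)) = -(-1090)*136/307 = -1090*(-136/307) = 148240/307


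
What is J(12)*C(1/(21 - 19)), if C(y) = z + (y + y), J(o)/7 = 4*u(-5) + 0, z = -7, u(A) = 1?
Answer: -168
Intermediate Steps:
J(o) = 28 (J(o) = 7*(4*1 + 0) = 7*(4 + 0) = 7*4 = 28)
C(y) = -7 + 2*y (C(y) = -7 + (y + y) = -7 + 2*y)
J(12)*C(1/(21 - 19)) = 28*(-7 + 2/(21 - 19)) = 28*(-7 + 2/2) = 28*(-7 + 2*(½)) = 28*(-7 + 1) = 28*(-6) = -168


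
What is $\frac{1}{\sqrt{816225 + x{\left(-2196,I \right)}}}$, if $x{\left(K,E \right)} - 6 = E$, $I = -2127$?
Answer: $\frac{\sqrt{22614}}{135684} \approx 0.0011083$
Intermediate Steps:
$x{\left(K,E \right)} = 6 + E$
$\frac{1}{\sqrt{816225 + x{\left(-2196,I \right)}}} = \frac{1}{\sqrt{816225 + \left(6 - 2127\right)}} = \frac{1}{\sqrt{816225 - 2121}} = \frac{1}{\sqrt{814104}} = \frac{1}{6 \sqrt{22614}} = \frac{\sqrt{22614}}{135684}$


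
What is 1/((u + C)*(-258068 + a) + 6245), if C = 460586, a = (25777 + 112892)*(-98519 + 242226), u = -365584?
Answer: 1/1893147406827075 ≈ 5.2822e-16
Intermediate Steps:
a = 19927705983 (a = 138669*143707 = 19927705983)
1/((u + C)*(-258068 + a) + 6245) = 1/((-365584 + 460586)*(-258068 + 19927705983) + 6245) = 1/(95002*19927447915 + 6245) = 1/(1893147406820830 + 6245) = 1/1893147406827075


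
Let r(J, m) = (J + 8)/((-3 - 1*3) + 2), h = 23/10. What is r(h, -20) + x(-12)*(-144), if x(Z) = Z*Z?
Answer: -829543/40 ≈ -20739.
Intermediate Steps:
x(Z) = Z²
h = 23/10 (h = 23*(⅒) = 23/10 ≈ 2.3000)
r(J, m) = -2 - J/4 (r(J, m) = (8 + J)/((-3 - 3) + 2) = (8 + J)/(-6 + 2) = (8 + J)/(-4) = (8 + J)*(-¼) = -2 - J/4)
r(h, -20) + x(-12)*(-144) = (-2 - ¼*23/10) + (-12)²*(-144) = (-2 - 23/40) + 144*(-144) = -103/40 - 20736 = -829543/40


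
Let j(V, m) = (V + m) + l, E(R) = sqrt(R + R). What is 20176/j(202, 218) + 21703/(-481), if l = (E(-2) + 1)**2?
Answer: 272581337/83648305 - 80704*I/173905 ≈ 3.2587 - 0.46407*I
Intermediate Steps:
E(R) = sqrt(2)*sqrt(R) (E(R) = sqrt(2*R) = sqrt(2)*sqrt(R))
l = (1 + 2*I)**2 (l = (sqrt(2)*sqrt(-2) + 1)**2 = (sqrt(2)*(I*sqrt(2)) + 1)**2 = (2*I + 1)**2 = (1 + 2*I)**2 ≈ -3.0 + 4.0*I)
j(V, m) = -3 + V + m + 4*I (j(V, m) = (V + m) + (-3 + 4*I) = -3 + V + m + 4*I)
20176/j(202, 218) + 21703/(-481) = 20176/(-3 + 202 + 218 + 4*I) + 21703/(-481) = 20176/(417 + 4*I) + 21703*(-1/481) = 20176*((417 - 4*I)/173905) - 21703/481 = 20176*(417 - 4*I)/173905 - 21703/481 = -21703/481 + 20176*(417 - 4*I)/173905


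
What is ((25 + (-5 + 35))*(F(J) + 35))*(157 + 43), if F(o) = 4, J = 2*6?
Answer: 429000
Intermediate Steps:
J = 12
((25 + (-5 + 35))*(F(J) + 35))*(157 + 43) = ((25 + (-5 + 35))*(4 + 35))*(157 + 43) = ((25 + 30)*39)*200 = (55*39)*200 = 2145*200 = 429000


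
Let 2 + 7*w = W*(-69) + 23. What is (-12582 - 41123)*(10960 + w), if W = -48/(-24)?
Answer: -4113964115/7 ≈ -5.8771e+8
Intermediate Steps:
W = 2 (W = -48*(-1/24) = 2)
w = -117/7 (w = -2/7 + (2*(-69) + 23)/7 = -2/7 + (-138 + 23)/7 = -2/7 + (1/7)*(-115) = -2/7 - 115/7 = -117/7 ≈ -16.714)
(-12582 - 41123)*(10960 + w) = (-12582 - 41123)*(10960 - 117/7) = -53705*76603/7 = -4113964115/7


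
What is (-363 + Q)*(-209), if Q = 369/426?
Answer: 10747407/142 ≈ 75686.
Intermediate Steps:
Q = 123/142 (Q = 369*(1/426) = 123/142 ≈ 0.86620)
(-363 + Q)*(-209) = (-363 + 123/142)*(-209) = -51423/142*(-209) = 10747407/142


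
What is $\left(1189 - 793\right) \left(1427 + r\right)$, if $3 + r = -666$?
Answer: $300168$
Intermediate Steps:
$r = -669$ ($r = -3 - 666 = -669$)
$\left(1189 - 793\right) \left(1427 + r\right) = \left(1189 - 793\right) \left(1427 - 669\right) = 396 \cdot 758 = 300168$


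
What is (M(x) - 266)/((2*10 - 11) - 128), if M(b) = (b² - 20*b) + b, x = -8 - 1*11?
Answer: -456/119 ≈ -3.8319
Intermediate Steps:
x = -19 (x = -8 - 11 = -19)
M(b) = b² - 19*b
(M(x) - 266)/((2*10 - 11) - 128) = (-19*(-19 - 19) - 266)/((2*10 - 11) - 128) = (-19*(-38) - 266)/((20 - 11) - 128) = (722 - 266)/(9 - 128) = 456/(-119) = 456*(-1/119) = -456/119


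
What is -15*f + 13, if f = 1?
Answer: -2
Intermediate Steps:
-15*f + 13 = -15*1 + 13 = -15 + 13 = -2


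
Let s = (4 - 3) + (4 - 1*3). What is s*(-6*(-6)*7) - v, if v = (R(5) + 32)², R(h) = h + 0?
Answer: -865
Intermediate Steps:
R(h) = h
s = 2 (s = 1 + (4 - 3) = 1 + 1 = 2)
v = 1369 (v = (5 + 32)² = 37² = 1369)
s*(-6*(-6)*7) - v = 2*(-6*(-6)*7) - 1*1369 = 2*(36*7) - 1369 = 2*252 - 1369 = 504 - 1369 = -865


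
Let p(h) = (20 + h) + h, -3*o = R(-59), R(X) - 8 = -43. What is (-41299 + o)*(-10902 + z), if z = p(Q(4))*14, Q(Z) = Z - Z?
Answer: 1315662164/3 ≈ 4.3855e+8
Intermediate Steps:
R(X) = -35 (R(X) = 8 - 43 = -35)
o = 35/3 (o = -1/3*(-35) = 35/3 ≈ 11.667)
Q(Z) = 0
p(h) = 20 + 2*h
z = 280 (z = (20 + 2*0)*14 = (20 + 0)*14 = 20*14 = 280)
(-41299 + o)*(-10902 + z) = (-41299 + 35/3)*(-10902 + 280) = -123862/3*(-10622) = 1315662164/3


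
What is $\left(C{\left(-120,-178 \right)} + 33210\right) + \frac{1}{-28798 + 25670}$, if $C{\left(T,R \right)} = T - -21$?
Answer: $\frac{103571207}{3128} \approx 33111.0$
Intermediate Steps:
$C{\left(T,R \right)} = 21 + T$ ($C{\left(T,R \right)} = T + 21 = 21 + T$)
$\left(C{\left(-120,-178 \right)} + 33210\right) + \frac{1}{-28798 + 25670} = \left(\left(21 - 120\right) + 33210\right) + \frac{1}{-28798 + 25670} = \left(-99 + 33210\right) + \frac{1}{-3128} = 33111 - \frac{1}{3128} = \frac{103571207}{3128}$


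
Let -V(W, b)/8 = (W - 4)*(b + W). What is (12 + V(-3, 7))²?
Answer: 55696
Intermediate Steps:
V(W, b) = -8*(-4 + W)*(W + b) (V(W, b) = -8*(W - 4)*(b + W) = -8*(-4 + W)*(W + b))
(12 + V(-3, 7))² = (12 + (-8*(-3)² + 32*(-3) + 32*7 - 8*(-3)*7))² = (12 + (-8*9 - 96 + 224 + 168))² = (12 + (-72 - 96 + 224 + 168))² = (12 + 224)² = 236² = 55696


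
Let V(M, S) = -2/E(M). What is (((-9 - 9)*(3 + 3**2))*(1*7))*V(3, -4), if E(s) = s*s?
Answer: 336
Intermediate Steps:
E(s) = s**2
V(M, S) = -2/M**2
(((-9 - 9)*(3 + 3**2))*(1*7))*V(3, -4) = (((-9 - 9)*(3 + 3**2))*(1*7))*(-2/3**2) = (-18*(3 + 9)*7)*(-2*1/9) = (-18*12*7)*(-2/9) = -216*7*(-2/9) = -1512*(-2/9) = 336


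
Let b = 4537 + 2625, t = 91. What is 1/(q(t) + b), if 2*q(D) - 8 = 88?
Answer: 1/7210 ≈ 0.00013870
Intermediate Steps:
b = 7162
q(D) = 48 (q(D) = 4 + (½)*88 = 4 + 44 = 48)
1/(q(t) + b) = 1/(48 + 7162) = 1/7210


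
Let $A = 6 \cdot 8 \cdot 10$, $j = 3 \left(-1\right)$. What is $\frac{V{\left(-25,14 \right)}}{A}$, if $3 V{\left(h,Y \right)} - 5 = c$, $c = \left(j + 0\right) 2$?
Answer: $- \frac{1}{1440} \approx -0.00069444$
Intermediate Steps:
$j = -3$
$A = 480$ ($A = 48 \cdot 10 = 480$)
$c = -6$ ($c = \left(-3 + 0\right) 2 = \left(-3\right) 2 = -6$)
$V{\left(h,Y \right)} = - \frac{1}{3}$ ($V{\left(h,Y \right)} = \frac{5}{3} + \frac{1}{3} \left(-6\right) = \frac{5}{3} - 2 = - \frac{1}{3}$)
$\frac{V{\left(-25,14 \right)}}{A} = - \frac{1}{3 \cdot 480} = \left(- \frac{1}{3}\right) \frac{1}{480} = - \frac{1}{1440}$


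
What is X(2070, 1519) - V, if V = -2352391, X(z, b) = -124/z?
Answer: 2434724623/1035 ≈ 2.3524e+6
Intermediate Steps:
X(2070, 1519) - V = -124/2070 - 1*(-2352391) = -124*1/2070 + 2352391 = -62/1035 + 2352391 = 2434724623/1035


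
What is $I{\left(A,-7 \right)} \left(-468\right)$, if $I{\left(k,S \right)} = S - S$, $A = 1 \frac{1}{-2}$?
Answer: $0$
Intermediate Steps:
$A = - \frac{1}{2}$ ($A = 1 \left(- \frac{1}{2}\right) = - \frac{1}{2} \approx -0.5$)
$I{\left(k,S \right)} = 0$
$I{\left(A,-7 \right)} \left(-468\right) = 0 \left(-468\right) = 0$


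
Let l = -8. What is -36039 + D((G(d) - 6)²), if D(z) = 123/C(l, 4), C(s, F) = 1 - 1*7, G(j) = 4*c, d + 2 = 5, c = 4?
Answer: -72119/2 ≈ -36060.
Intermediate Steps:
d = 3 (d = -2 + 5 = 3)
G(j) = 16 (G(j) = 4*4 = 16)
C(s, F) = -6 (C(s, F) = 1 - 7 = -6)
D(z) = -41/2 (D(z) = 123/(-6) = 123*(-⅙) = -41/2)
-36039 + D((G(d) - 6)²) = -36039 - 41/2 = -72119/2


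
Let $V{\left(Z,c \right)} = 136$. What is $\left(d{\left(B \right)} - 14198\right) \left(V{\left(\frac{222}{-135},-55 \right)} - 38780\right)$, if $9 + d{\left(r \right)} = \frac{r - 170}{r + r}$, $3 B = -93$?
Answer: $\frac{17015590826}{31} \approx 5.4889 \cdot 10^{8}$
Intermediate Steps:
$B = -31$ ($B = \frac{1}{3} \left(-93\right) = -31$)
$d{\left(r \right)} = -9 + \frac{-170 + r}{2 r}$ ($d{\left(r \right)} = -9 + \frac{r - 170}{r + r} = -9 + \frac{-170 + r}{2 r}$)
$\left(d{\left(B \right)} - 14198\right) \left(V{\left(\frac{222}{-135},-55 \right)} - 38780\right) = \left(\left(- \frac{17}{2} - \frac{85}{-31}\right) - 14198\right) \left(136 - 38780\right) = \left(\left(- \frac{17}{2} - - \frac{85}{31}\right) - 14198\right) \left(-38644\right) = \left(\left(- \frac{17}{2} + \frac{85}{31}\right) - 14198\right) \left(-38644\right) = \left(- \frac{357}{62} - 14198\right) \left(-38644\right) = \left(- \frac{880633}{62}\right) \left(-38644\right) = \frac{17015590826}{31}$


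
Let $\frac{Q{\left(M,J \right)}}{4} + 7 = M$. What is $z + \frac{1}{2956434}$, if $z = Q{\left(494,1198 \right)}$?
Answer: $\frac{5759133433}{2956434} \approx 1948.0$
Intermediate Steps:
$Q{\left(M,J \right)} = -28 + 4 M$
$z = 1948$ ($z = -28 + 4 \cdot 494 = -28 + 1976 = 1948$)
$z + \frac{1}{2956434} = 1948 + \frac{1}{2956434} = \frac{5759133433}{2956434}$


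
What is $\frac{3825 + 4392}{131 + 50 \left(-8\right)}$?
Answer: $- \frac{8217}{269} \approx -30.546$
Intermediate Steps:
$\frac{3825 + 4392}{131 + 50 \left(-8\right)} = \frac{8217}{131 - 400} = \frac{8217}{-269} = 8217 \left(- \frac{1}{269}\right) = - \frac{8217}{269}$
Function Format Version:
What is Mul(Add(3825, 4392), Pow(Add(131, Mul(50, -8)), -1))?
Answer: Rational(-8217, 269) ≈ -30.546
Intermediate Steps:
Mul(Add(3825, 4392), Pow(Add(131, Mul(50, -8)), -1)) = Mul(8217, Pow(Add(131, -400), -1)) = Mul(8217, Pow(-269, -1)) = Mul(8217, Rational(-1, 269)) = Rational(-8217, 269)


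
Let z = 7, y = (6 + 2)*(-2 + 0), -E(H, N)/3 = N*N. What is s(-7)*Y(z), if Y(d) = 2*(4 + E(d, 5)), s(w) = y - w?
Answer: 1278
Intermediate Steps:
E(H, N) = -3*N² (E(H, N) = -3*N*N = -3*N²)
y = -16 (y = 8*(-2) = -16)
s(w) = -16 - w
Y(d) = -142 (Y(d) = 2*(4 - 3*5²) = 2*(4 - 3*25) = 2*(4 - 75) = 2*(-71) = -142)
s(-7)*Y(z) = (-16 - 1*(-7))*(-142) = (-16 + 7)*(-142) = -9*(-142) = 1278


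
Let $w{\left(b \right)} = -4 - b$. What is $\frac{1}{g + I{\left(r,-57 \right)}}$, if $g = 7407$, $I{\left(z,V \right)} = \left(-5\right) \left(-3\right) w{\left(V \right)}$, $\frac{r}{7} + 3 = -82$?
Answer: $\frac{1}{8202} \approx 0.00012192$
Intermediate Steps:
$r = -595$ ($r = -21 + 7 \left(-82\right) = -21 - 574 = -595$)
$I{\left(z,V \right)} = -60 - 15 V$ ($I{\left(z,V \right)} = \left(-5\right) \left(-3\right) \left(-4 - V\right) = 15 \left(-4 - V\right) = -60 - 15 V$)
$\frac{1}{g + I{\left(r,-57 \right)}} = \frac{1}{7407 - -795} = \frac{1}{7407 + \left(-60 + 855\right)} = \frac{1}{7407 + 795} = \frac{1}{8202}$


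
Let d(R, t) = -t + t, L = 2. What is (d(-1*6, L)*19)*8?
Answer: 0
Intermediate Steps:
d(R, t) = 0
(d(-1*6, L)*19)*8 = (0*19)*8 = 0*8 = 0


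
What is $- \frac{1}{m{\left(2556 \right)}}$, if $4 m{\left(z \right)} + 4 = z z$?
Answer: $- \frac{1}{1633283} \approx -6.1226 \cdot 10^{-7}$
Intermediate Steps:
$m{\left(z \right)} = -1 + \frac{z^{2}}{4}$ ($m{\left(z \right)} = -1 + \frac{z z}{4} = -1 + \frac{z^{2}}{4}$)
$- \frac{1}{m{\left(2556 \right)}} = - \frac{1}{-1 + \frac{2556^{2}}{4}} = - \frac{1}{-1 + \frac{1}{4} \cdot 6533136} = - \frac{1}{-1 + 1633284} = - \frac{1}{1633283}$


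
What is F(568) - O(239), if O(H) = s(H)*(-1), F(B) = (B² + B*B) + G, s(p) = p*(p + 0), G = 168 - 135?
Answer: 702402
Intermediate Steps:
G = 33
s(p) = p² (s(p) = p*p = p²)
F(B) = 33 + 2*B² (F(B) = (B² + B*B) + 33 = (B² + B²) + 33 = 2*B² + 33 = 33 + 2*B²)
O(H) = -H² (O(H) = H²*(-1) = -H²)
F(568) - O(239) = (33 + 2*568²) - (-1)*239² = (33 + 2*322624) - (-1)*57121 = (33 + 645248) - 1*(-57121) = 645281 + 57121 = 702402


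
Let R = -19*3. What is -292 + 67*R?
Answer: -4111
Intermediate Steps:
R = -57
-292 + 67*R = -292 + 67*(-57) = -292 - 3819 = -4111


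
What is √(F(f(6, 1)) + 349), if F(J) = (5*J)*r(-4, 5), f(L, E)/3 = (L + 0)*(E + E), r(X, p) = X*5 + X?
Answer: 19*I*√11 ≈ 63.016*I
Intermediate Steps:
r(X, p) = 6*X (r(X, p) = 5*X + X = 6*X)
f(L, E) = 6*E*L (f(L, E) = 3*((L + 0)*(E + E)) = 3*(L*(2*E)) = 3*(2*E*L) = 6*E*L)
F(J) = -120*J (F(J) = (5*J)*(6*(-4)) = (5*J)*(-24) = -120*J)
√(F(f(6, 1)) + 349) = √(-720*6 + 349) = √(-120*36 + 349) = √(-4320 + 349) = √(-3971) = 19*I*√11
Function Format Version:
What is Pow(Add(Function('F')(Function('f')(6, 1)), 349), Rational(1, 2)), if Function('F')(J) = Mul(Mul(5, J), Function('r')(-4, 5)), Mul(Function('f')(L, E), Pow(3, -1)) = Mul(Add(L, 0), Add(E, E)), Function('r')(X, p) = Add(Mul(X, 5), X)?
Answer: Mul(19, I, Pow(11, Rational(1, 2))) ≈ Mul(63.016, I)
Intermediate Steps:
Function('r')(X, p) = Mul(6, X) (Function('r')(X, p) = Add(Mul(5, X), X) = Mul(6, X))
Function('f')(L, E) = Mul(6, E, L) (Function('f')(L, E) = Mul(3, Mul(Add(L, 0), Add(E, E))) = Mul(3, Mul(L, Mul(2, E))) = Mul(3, Mul(2, E, L)) = Mul(6, E, L))
Function('F')(J) = Mul(-120, J) (Function('F')(J) = Mul(Mul(5, J), Mul(6, -4)) = Mul(Mul(5, J), -24) = Mul(-120, J))
Pow(Add(Function('F')(Function('f')(6, 1)), 349), Rational(1, 2)) = Pow(Add(Mul(-120, Mul(6, 1, 6)), 349), Rational(1, 2)) = Pow(Add(Mul(-120, 36), 349), Rational(1, 2)) = Pow(Add(-4320, 349), Rational(1, 2)) = Pow(-3971, Rational(1, 2)) = Mul(19, I, Pow(11, Rational(1, 2)))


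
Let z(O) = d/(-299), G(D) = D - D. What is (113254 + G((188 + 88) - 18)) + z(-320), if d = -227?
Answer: 33863173/299 ≈ 1.1325e+5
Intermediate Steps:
G(D) = 0
z(O) = 227/299 (z(O) = -227/(-299) = -227*(-1/299) = 227/299)
(113254 + G((188 + 88) - 18)) + z(-320) = (113254 + 0) + 227/299 = 113254 + 227/299 = 33863173/299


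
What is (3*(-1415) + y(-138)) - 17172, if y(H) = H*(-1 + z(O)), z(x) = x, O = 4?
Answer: -21831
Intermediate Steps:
y(H) = 3*H (y(H) = H*(-1 + 4) = H*3 = 3*H)
(3*(-1415) + y(-138)) - 17172 = (3*(-1415) + 3*(-138)) - 17172 = (-4245 - 414) - 17172 = -4659 - 17172 = -21831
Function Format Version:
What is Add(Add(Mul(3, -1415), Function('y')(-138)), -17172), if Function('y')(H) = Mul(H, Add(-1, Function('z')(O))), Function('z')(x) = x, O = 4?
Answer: -21831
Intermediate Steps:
Function('y')(H) = Mul(3, H) (Function('y')(H) = Mul(H, Add(-1, 4)) = Mul(H, 3) = Mul(3, H))
Add(Add(Mul(3, -1415), Function('y')(-138)), -17172) = Add(Add(Mul(3, -1415), Mul(3, -138)), -17172) = Add(Add(-4245, -414), -17172) = Add(-4659, -17172) = -21831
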